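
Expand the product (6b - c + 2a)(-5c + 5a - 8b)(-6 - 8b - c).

132bc + 224b²c - 18bc² - 84ab - 112ab² + 106abc + 288b² + 384b³ - 30c² - 5c³ + 90ac + 15ac² - 60a² - 80a²b - 10a²c

(6b - c + 2a)(-5c + 5a - 8b)(-6 - 8b - c)
= (-30bc + 30ab - 48b² + 5c² - 5ac + 8bc - 10ac + 10a² - 16ab)(-6 - 8b - c)    [distributive law]
= (-22bc + 14ab - 48b² + 5c² - 15ac + 10a²)(-6 - 8b - c)    [combine like terms]
= 132bc + 176b²c + 22bc² - 84ab - 112ab² - 14abc + 288b² + 384b³ + 48b²c - 30c² - 40bc² - 5c³ + 90ac + 120abc + 15ac² - 60a² - 80a²b - 10a²c    [distributive law]
= 132bc + 224b²c - 18bc² - 84ab - 112ab² + 106abc + 288b² + 384b³ - 30c² - 5c³ + 90ac + 15ac² - 60a² - 80a²b - 10a²c    [combine like terms]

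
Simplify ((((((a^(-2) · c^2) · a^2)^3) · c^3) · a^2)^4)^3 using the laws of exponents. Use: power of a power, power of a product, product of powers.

((((((a^(-2) · c^2) · a^2)^3) · c^3) · a^2)^4)^3
= (((((a^(-2) · c^2) · a^2)^3) · c^3) · a^2)^12    [power of a power]
= (((((a^(-2) · c^2) · a^2)^3) · c^3)^12) · ((a^2)^12)    [power of a product]
= (((((a^(-2) · c^2) · a^2)^3)^12) · ((c^3)^12)) · ((a^2)^12)    [power of a product]
= ((((a^(-2) · c^2) · a^2)^36) · ((c^3)^12)) · ((a^2)^12)    [power of a power]
= ((((a^(-2) · c^2)^36) · ((a^2)^36)) · ((c^3)^12)) · ((a^2)^12)    [power of a product]
= (((((a^(-2))^36) · ((c^2)^36)) · ((a^2)^36)) · ((c^3)^12)) · ((a^2)^12)    [power of a product]
= (((a^(-72) · ((c^2)^36)) · ((a^2)^36)) · ((c^3)^12)) · ((a^2)^12)    [power of a power]
= (((a^(-72) · c^72) · ((a^2)^36)) · ((c^3)^12)) · ((a^2)^12)    [power of a power]
= (((a^(-72) · c^72) · a^72) · ((c^3)^12)) · ((a^2)^12)    [power of a power]
= (((a^(-72) · c^72) · a^72) · c^36) · ((a^2)^12)    [power of a power]
= (((a^(-72) · c^72) · a^72) · c^36) · a^24    [power of a power]
= a^24·c^108    [product of powers]

a^24·c^108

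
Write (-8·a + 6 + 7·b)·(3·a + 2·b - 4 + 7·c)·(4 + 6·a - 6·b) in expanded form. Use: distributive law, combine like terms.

(-8·a + 6 + 7·b)·(3·a + 2·b - 4 + 7·c)·(4 + 6·a - 6·b)
= (-24·a^2 - 16·a·b + 32·a - 56·a·c + 18·a + 12·b - 24 + 42·c + 21·a·b + 14·b^2 - 28·b + 49·b·c)·(4 + 6·a - 6·b)    [distributive law]
= (-24·a^2 + 5·a·b + 50·a - 56·a·c - 16·b - 24 + 42·c + 14·b^2 + 49·b·c)·(4 + 6·a - 6·b)    [combine like terms]
= -96·a^2 - 144·a^3 + 144·a^2·b + 20·a·b + 30·a^2·b - 30·a·b^2 + 200·a + 300·a^2 - 300·a·b - 224·a·c - 336·a^2·c + 336·a·b·c - 64·b - 96·a·b + 96·b^2 - 96 - 144·a + 144·b + 168·c + 252·a·c - 252·b·c + 56·b^2 + 84·a·b^2 - 84·b^3 + 196·b·c + 294·a·b·c - 294·b^2·c    [distributive law]
= 204·a^2 - 144·a^3 + 174·a^2·b - 376·a·b + 54·a·b^2 + 56·a + 28·a·c - 336·a^2·c + 630·a·b·c + 80·b + 152·b^2 - 96 + 168·c - 56·b·c - 84·b^3 - 294·b^2·c    [combine like terms]

204·a^2 - 144·a^3 + 174·a^2·b - 376·a·b + 54·a·b^2 + 56·a + 28·a·c - 336·a^2·c + 630·a·b·c + 80·b + 152·b^2 - 96 + 168·c - 56·b·c - 84·b^3 - 294·b^2·c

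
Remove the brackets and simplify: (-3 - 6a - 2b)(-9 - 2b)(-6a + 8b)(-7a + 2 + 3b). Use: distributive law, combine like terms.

486a^2 - 324a - 1422ab + 432b + 1032b^2 - 3132a^2b - 336ab^2 + 640b^3 + 2268a^3 + 504a^3b - 720a^2b^2 - 8ab^3 + 96b^4

(-3 - 6a - 2b)(-9 - 2b)(-6a + 8b)(-7a + 2 + 3b)
= (27 + 6b + 54a + 12ab + 18b + 4b^2)(-6a + 8b)(-7a + 2 + 3b)    [distributive law]
= (27 + 24b + 54a + 12ab + 4b^2)(-6a + 8b)(-7a + 2 + 3b)    [combine like terms]
= (-162a + 216b - 144ab + 192b^2 - 324a^2 + 432ab - 72a^2b + 96ab^2 - 24ab^2 + 32b^3)(-7a + 2 + 3b)    [distributive law]
= (-162a + 216b + 288ab + 192b^2 - 324a^2 - 72a^2b + 72ab^2 + 32b^3)(-7a + 2 + 3b)    [combine like terms]
= 1134a^2 - 324a - 486ab - 1512ab + 432b + 648b^2 - 2016a^2b + 576ab + 864ab^2 - 1344ab^2 + 384b^2 + 576b^3 + 2268a^3 - 648a^2 - 972a^2b + 504a^3b - 144a^2b - 216a^2b^2 - 504a^2b^2 + 144ab^2 + 216ab^3 - 224ab^3 + 64b^3 + 96b^4    [distributive law]
= 486a^2 - 324a - 1422ab + 432b + 1032b^2 - 3132a^2b - 336ab^2 + 640b^3 + 2268a^3 + 504a^3b - 720a^2b^2 - 8ab^3 + 96b^4    [combine like terms]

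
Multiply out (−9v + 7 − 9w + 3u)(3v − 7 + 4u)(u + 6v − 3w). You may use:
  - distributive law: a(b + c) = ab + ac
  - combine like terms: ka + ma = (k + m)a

−189uv^2 − 162v^3 − 81v^2w + 126uv + 504v^2 + 126vw + 45u^2v − 162uvw − 49u − 294v + 147w + 7u^2 + 42uw + 81vw^2 − 189w^2 − 72u^2w + 108uw^2 + 12u^3

(−9v + 7 − 9w + 3u)(3v − 7 + 4u)(u + 6v − 3w)
= (−27v^2 + 63v − 36uv + 21v − 49 + 28u − 27vw + 63w − 36uw + 9uv − 21u + 12u^2)(u + 6v − 3w)    [distributive law]
= (−27v^2 + 84v − 27uv − 49 + 7u − 27vw + 63w − 36uw + 12u^2)(u + 6v − 3w)    [combine like terms]
= −27uv^2 − 162v^3 + 81v^2w + 84uv + 504v^2 − 252vw − 27u^2v − 162uv^2 + 81uvw − 49u − 294v + 147w + 7u^2 + 42uv − 21uw − 27uvw − 162v^2w + 81vw^2 + 63uw + 378vw − 189w^2 − 36u^2w − 216uvw + 108uw^2 + 12u^3 + 72u^2v − 36u^2w    [distributive law]
= −189uv^2 − 162v^3 − 81v^2w + 126uv + 504v^2 + 126vw + 45u^2v − 162uvw − 49u − 294v + 147w + 7u^2 + 42uw + 81vw^2 − 189w^2 − 72u^2w + 108uw^2 + 12u^3    [combine like terms]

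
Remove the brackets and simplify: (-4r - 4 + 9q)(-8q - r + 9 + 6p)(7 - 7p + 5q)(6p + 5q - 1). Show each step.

567pqr - 110q^2r - 1121qr - 846p^2qr - 715pq^2r + 575q^3r + 196pr^2 + 120qr^2 - 28r^2 - 168p^2r^2 - 20pqr^2 + 100q^2r^2 - 1400pr + 224r + 168p^2r + 1008p^3r + 4619pq + 2994q^2 - 1871q - 1980p^2q - 3073pq^2 + 665q^3 - 1596p + 252 + 336p^2 + 1008p^3 + 2754p^2q^2 + 1710pq^3 - 1800q^4 - 2268p^3q

(-4r - 4 + 9q)(-8q - r + 9 + 6p)(7 - 7p + 5q)(6p + 5q - 1)
= (32qr + 4r^2 - 36r - 24pr + 32q + 4r - 36 - 24p - 72q^2 - 9qr + 81q + 54pq)(7 - 7p + 5q)(6p + 5q - 1)    [distributive law]
= (23qr + 4r^2 - 32r - 24pr + 113q - 36 - 24p - 72q^2 + 54pq)(7 - 7p + 5q)(6p + 5q - 1)    [combine like terms]
= (161qr - 161pqr + 115q^2r + 28r^2 - 28pr^2 + 20qr^2 - 224r + 224pr - 160qr - 168pr + 168p^2r - 120pqr + 791q - 791pq + 565q^2 - 252 + 252p - 180q - 168p + 168p^2 - 120pq - 504q^2 + 504pq^2 - 360q^3 + 378pq - 378p^2q + 270pq^2)(6p + 5q - 1)    [distributive law]
= (qr - 281pqr + 115q^2r + 28r^2 - 28pr^2 + 20qr^2 - 224r + 56pr + 168p^2r + 611q - 533pq + 61q^2 - 252 + 84p + 168p^2 + 774pq^2 - 360q^3 - 378p^2q)(6p + 5q - 1)    [combine like terms]
= 6pqr + 5q^2r - qr - 1686p^2qr - 1405pq^2r + 281pqr + 690pq^2r + 575q^3r - 115q^2r + 168pr^2 + 140qr^2 - 28r^2 - 168p^2r^2 - 140pqr^2 + 28pr^2 + 120pqr^2 + 100q^2r^2 - 20qr^2 - 1344pr - 1120qr + 224r + 336p^2r + 280pqr - 56pr + 1008p^3r + 840p^2qr - 168p^2r + 3666pq + 3055q^2 - 611q - 3198p^2q - 2665pq^2 + 533pq + 366pq^2 + 305q^3 - 61q^2 - 1512p - 1260q + 252 + 504p^2 + 420pq - 84p + 1008p^3 + 840p^2q - 168p^2 + 4644p^2q^2 + 3870pq^3 - 774pq^2 - 2160pq^3 - 1800q^4 + 360q^3 - 2268p^3q - 1890p^2q^2 + 378p^2q    [distributive law]
= 567pqr - 110q^2r - 1121qr - 846p^2qr - 715pq^2r + 575q^3r + 196pr^2 + 120qr^2 - 28r^2 - 168p^2r^2 - 20pqr^2 + 100q^2r^2 - 1400pr + 224r + 168p^2r + 1008p^3r + 4619pq + 2994q^2 - 1871q - 1980p^2q - 3073pq^2 + 665q^3 - 1596p + 252 + 336p^2 + 1008p^3 + 2754p^2q^2 + 1710pq^3 - 1800q^4 - 2268p^3q    [combine like terms]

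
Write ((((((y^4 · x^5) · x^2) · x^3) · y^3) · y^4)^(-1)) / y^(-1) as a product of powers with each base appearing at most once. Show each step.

x^(-10)y^(-10)

((((((y^4 · x^5) · x^2) · x^3) · y^3) · y^4)^(-1)) / y^(-1)
= ((((((y^4 · x^5) · x^2) · x^3) · y^3)^(-1)) · ((y^4)^(-1))) / y^(-1)    [power of a product]
= ((((((y^4 · x^5) · x^2) · x^3)^(-1)) · ((y^3)^(-1))) · ((y^4)^(-1))) / y^(-1)    [power of a product]
= ((((((y^4 · x^5) · x^2)^(-1)) · ((x^3)^(-1))) · ((y^3)^(-1))) · ((y^4)^(-1))) / y^(-1)    [power of a product]
= ((((((y^4 · x^5)^(-1)) · ((x^2)^(-1))) · ((x^3)^(-1))) · ((y^3)^(-1))) · ((y^4)^(-1))) / y^(-1)    [power of a product]
= (((((((y^4)^(-1)) · ((x^5)^(-1))) · ((x^2)^(-1))) · ((x^3)^(-1))) · ((y^3)^(-1))) · ((y^4)^(-1))) / y^(-1)    [power of a product]
= (((((y^(-4) · ((x^5)^(-1))) · ((x^2)^(-1))) · ((x^3)^(-1))) · ((y^3)^(-1))) · ((y^4)^(-1))) / y^(-1)    [power of a power]
= (((((y^(-4) · x^(-5)) · ((x^2)^(-1))) · ((x^3)^(-1))) · ((y^3)^(-1))) · ((y^4)^(-1))) / y^(-1)    [power of a power]
= (((((y^(-4) · x^(-5)) · x^(-2)) · ((x^3)^(-1))) · ((y^3)^(-1))) · ((y^4)^(-1))) / y^(-1)    [power of a power]
= (((((y^(-4) · x^(-5)) · x^(-2)) · x^(-3)) · ((y^3)^(-1))) · ((y^4)^(-1))) / y^(-1)    [power of a power]
= (((((y^(-4) · x^(-5)) · x^(-2)) · x^(-3)) · y^(-3)) · ((y^4)^(-1))) / y^(-1)    [power of a power]
= (((((y^(-4) · x^(-5)) · x^(-2)) · x^(-3)) · y^(-3)) · y^(-4)) / y^(-1)    [power of a power]
= x^(-10)y^(-10)    [quotient of powers; product of powers]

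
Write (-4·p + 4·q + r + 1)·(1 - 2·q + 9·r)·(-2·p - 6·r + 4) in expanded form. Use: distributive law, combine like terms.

(-4·p + 4·q + r + 1)·(1 - 2·q + 9·r)·(-2·p - 6·r + 4)
= (-4·p + 8·p·q - 36·p·r + 4·q - 8·q^2 + 36·q·r + r - 2·q·r + 9·r^2 + 1 - 2·q + 9·r)·(-2·p - 6·r + 4)    [distributive law]
= (-4·p + 8·p·q - 36·p·r + 2·q - 8·q^2 + 34·q·r + 10·r + 9·r^2 + 1)·(-2·p - 6·r + 4)    [combine like terms]
= 8·p^2 + 24·p·r - 16·p - 16·p^2·q - 48·p·q·r + 32·p·q + 72·p^2·r + 216·p·r^2 - 144·p·r - 4·p·q - 12·q·r + 8·q + 16·p·q^2 + 48·q^2·r - 32·q^2 - 68·p·q·r - 204·q·r^2 + 136·q·r - 20·p·r - 60·r^2 + 40·r - 18·p·r^2 - 54·r^3 + 36·r^2 - 2·p - 6·r + 4    [distributive law]
= 8·p^2 - 140·p·r - 18·p - 16·p^2·q - 116·p·q·r + 28·p·q + 72·p^2·r + 198·p·r^2 + 124·q·r + 8·q + 16·p·q^2 + 48·q^2·r - 32·q^2 - 204·q·r^2 - 24·r^2 + 34·r - 54·r^3 + 4    [combine like terms]

8·p^2 - 140·p·r - 18·p - 16·p^2·q - 116·p·q·r + 28·p·q + 72·p^2·r + 198·p·r^2 + 124·q·r + 8·q + 16·p·q^2 + 48·q^2·r - 32·q^2 - 204·q·r^2 - 24·r^2 + 34·r - 54·r^3 + 4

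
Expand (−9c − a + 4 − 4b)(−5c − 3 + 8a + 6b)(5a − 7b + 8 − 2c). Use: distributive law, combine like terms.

(−9c − a + 4 − 4b)(−5c − 3 + 8a + 6b)(5a − 7b + 8 − 2c)
= (45c² + 27c − 72ac − 54bc + 5ac + 3a − 8a² − 6ab − 20c − 12 + 32a + 24b + 20bc + 12b − 32ab − 24b²)(5a − 7b + 8 − 2c)    [distributive law]
= (45c² + 7c − 67ac − 34bc + 35a − 8a² − 38ab − 12 + 36b − 24b²)(5a − 7b + 8 − 2c)    [combine like terms]
= 225ac² − 315bc² + 360c² − 90c³ + 35ac − 49bc + 56c − 14c² − 335a²c + 469abc − 536ac + 134ac² − 170abc + 238b²c − 272bc + 68bc² + 175a² − 245ab + 280a − 70ac − 40a³ + 56a²b − 64a² + 16a²c − 190a²b + 266ab² − 304ab + 76abc − 60a + 84b − 96 + 24c + 180ab − 252b² + 288b − 72bc − 120ab² + 168b³ − 192b² + 48b²c    [distributive law]
= 359ac² − 247bc² + 346c² − 90c³ − 571ac − 393bc + 80c − 319a²c + 375abc + 286b²c + 111a² − 369ab + 220a − 40a³ − 134a²b + 146ab² + 372b − 96 − 444b² + 168b³    [combine like terms]

359ac² − 247bc² + 346c² − 90c³ − 571ac − 393bc + 80c − 319a²c + 375abc + 286b²c + 111a² − 369ab + 220a − 40a³ − 134a²b + 146ab² + 372b − 96 − 444b² + 168b³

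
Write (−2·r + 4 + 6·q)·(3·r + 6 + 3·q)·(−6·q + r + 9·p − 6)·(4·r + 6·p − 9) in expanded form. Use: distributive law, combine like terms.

192·q·r³ + 720·p·q·r² − 528·q·r² − 24·r⁴ − 252·p·r³ + 198·r³ − 324·p²·r² + 702·p·r² − 228·r² − 216·q²·r² + 324·p·q²·r − 1098·q²·r + 648·p²·q·r + 612·p·q·r − 1512·q·r − 6480·p·q + 3888·q + 1008·p·r − 792·r + 1296·p² − 2808·p + 1296 − 3834·p·q² + 3564·q² + 2592·p²·q − 432·q³·r − 648·p·q³ + 972·q³ + 972·p²·q²

(−2·r + 4 + 6·q)·(3·r + 6 + 3·q)·(−6·q + r + 9·p − 6)·(4·r + 6·p − 9)
= (−6·r² − 12·r − 6·q·r + 12·r + 24 + 12·q + 18·q·r + 36·q + 18·q²)·(−6·q + r + 9·p − 6)·(4·r + 6·p − 9)    [distributive law]
= (−6·r² + 12·q·r + 24 + 48·q + 18·q²)·(−6·q + r + 9·p − 6)·(4·r + 6·p − 9)    [combine like terms]
= (36·q·r² − 6·r³ − 54·p·r² + 36·r² − 72·q²·r + 12·q·r² + 108·p·q·r − 72·q·r − 144·q + 24·r + 216·p − 144 − 288·q² + 48·q·r + 432·p·q − 288·q − 108·q³ + 18·q²·r + 162·p·q² − 108·q²)·(4·r + 6·p − 9)    [distributive law]
= (48·q·r² − 6·r³ − 54·p·r² + 36·r² − 54·q²·r + 108·p·q·r − 24·q·r − 432·q + 24·r + 216·p − 144 − 396·q² + 432·p·q − 108·q³ + 162·p·q²)·(4·r + 6·p − 9)    [combine like terms]
= 192·q·r³ + 288·p·q·r² − 432·q·r² − 24·r⁴ − 36·p·r³ + 54·r³ − 216·p·r³ − 324·p²·r² + 486·p·r² + 144·r³ + 216·p·r² − 324·r² − 216·q²·r² − 324·p·q²·r + 486·q²·r + 432·p·q·r² + 648·p²·q·r − 972·p·q·r − 96·q·r² − 144·p·q·r + 216·q·r − 1728·q·r − 2592·p·q + 3888·q + 96·r² + 144·p·r − 216·r + 864·p·r + 1296·p² − 1944·p − 576·r − 864·p + 1296 − 1584·q²·r − 2376·p·q² + 3564·q² + 1728·p·q·r + 2592·p²·q − 3888·p·q − 432·q³·r − 648·p·q³ + 972·q³ + 648·p·q²·r + 972·p²·q² − 1458·p·q²    [distributive law]
= 192·q·r³ + 720·p·q·r² − 528·q·r² − 24·r⁴ − 252·p·r³ + 198·r³ − 324·p²·r² + 702·p·r² − 228·r² − 216·q²·r² + 324·p·q²·r − 1098·q²·r + 648·p²·q·r + 612·p·q·r − 1512·q·r − 6480·p·q + 3888·q + 1008·p·r − 792·r + 1296·p² − 2808·p + 1296 − 3834·p·q² + 3564·q² + 2592·p²·q − 432·q³·r − 648·p·q³ + 972·q³ + 972·p²·q²    [combine like terms]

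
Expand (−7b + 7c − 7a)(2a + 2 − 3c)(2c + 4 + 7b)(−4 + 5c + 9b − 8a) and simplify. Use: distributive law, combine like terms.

(−7b + 7c − 7a)(2a + 2 − 3c)(2c + 4 + 7b)(−4 + 5c + 9b − 8a)
= (−14ab − 14b + 21bc + 14ac + 14c − 21c² − 14a² − 14a + 21ac)(2c + 4 + 7b)(−4 + 5c + 9b − 8a)    [distributive law]
= (−14ab − 14b + 21bc + 35ac + 14c − 21c² − 14a² − 14a)(2c + 4 + 7b)(−4 + 5c + 9b − 8a)    [combine like terms]
= (−28abc − 56ab − 98ab² − 28bc − 56b − 98b² + 42bc² + 84bc + 147b²c + 70ac² + 140ac + 245abc + 28c² + 56c + 98bc − 42c³ − 84c² − 147bc² − 28a²c − 56a² − 98a²b − 28ac − 56a − 98ab)(−4 + 5c + 9b − 8a)    [distributive law]
= (217abc − 154ab − 98ab² + 154bc − 56b − 98b² − 105bc² + 147b²c + 70ac² + 112ac − 56c² + 56c − 42c³ − 28a²c − 56a² − 98a²b − 56a)(−4 + 5c + 9b − 8a)    [combine like terms]
= −868abc + 1085abc² + 1953ab²c − 1736a²bc + 616ab − 770abc − 1386ab² + 1232a²b + 392ab² − 490ab²c − 882ab³ + 784a²b² − 616bc + 770bc² + 1386b²c − 1232abc + 224b − 280bc − 504b² + 448ab + 392b² − 490b²c − 882b³ + 784ab² + 420bc² − 525bc³ − 945b²c² + 840abc² − 588b²c + 735b²c² + 1323b³c − 1176ab²c − 280ac² + 350ac³ + 630abc² − 560a²c² − 448ac + 560ac² + 1008abc − 896a²c + 224c² − 280c³ − 504bc² + 448ac² − 224c + 280c² + 504bc − 448ac + 168c³ − 210c⁴ − 378bc³ + 336ac³ + 112a²c − 140a²c² − 252a²bc + 224a³c + 224a² − 280a²c − 504a²b + 448a³ + 392a²b − 490a²bc − 882a²b² + 784a³b + 224a − 280ac − 504ab + 448a²    [distributive law]
= −1862abc + 2555abc² + 287ab²c − 2478a²bc + 560ab − 210ab² + 1120a²b − 882ab³ − 98a²b² − 392bc + 686bc² + 308b²c + 224b − 112b² − 882b³ − 903bc³ − 210b²c² + 1323b³c + 728ac² + 686ac³ − 700a²c² − 1176ac − 1064a²c + 504c² − 112c³ − 224c − 210c⁴ + 224a³c + 672a² + 448a³ + 784a³b + 224a    [combine like terms]

−1862abc + 2555abc² + 287ab²c − 2478a²bc + 560ab − 210ab² + 1120a²b − 882ab³ − 98a²b² − 392bc + 686bc² + 308b²c + 224b − 112b² − 882b³ − 903bc³ − 210b²c² + 1323b³c + 728ac² + 686ac³ − 700a²c² − 1176ac − 1064a²c + 504c² − 112c³ − 224c − 210c⁴ + 224a³c + 672a² + 448a³ + 784a³b + 224a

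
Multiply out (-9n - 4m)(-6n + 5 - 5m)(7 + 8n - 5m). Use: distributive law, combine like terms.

18n² + 432n³ + 282mn² - 315n + 548mn - 185m²n - 140m + 240m² - 100m³

(-9n - 4m)(-6n + 5 - 5m)(7 + 8n - 5m)
= (54n² - 45n + 45mn + 24mn - 20m + 20m²)(7 + 8n - 5m)    [distributive law]
= (54n² - 45n + 69mn - 20m + 20m²)(7 + 8n - 5m)    [combine like terms]
= 378n² + 432n³ - 270mn² - 315n - 360n² + 225mn + 483mn + 552mn² - 345m²n - 140m - 160mn + 100m² + 140m² + 160m²n - 100m³    [distributive law]
= 18n² + 432n³ + 282mn² - 315n + 548mn - 185m²n - 140m + 240m² - 100m³    [combine like terms]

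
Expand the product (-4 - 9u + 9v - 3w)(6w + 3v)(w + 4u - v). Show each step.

(-4 - 9u + 9v - 3w)(6w + 3v)(w + 4u - v)
= (-24w - 12v - 54uw - 27uv + 54vw + 27v² - 18w² - 9vw)(w + 4u - v)    [distributive law]
= (-24w - 12v - 54uw - 27uv + 45vw + 27v² - 18w²)(w + 4u - v)    [combine like terms]
= -24w² - 96uw + 24vw - 12vw - 48uv + 12v² - 54uw² - 216u²w + 54uvw - 27uvw - 108u²v + 27uv² + 45vw² + 180uvw - 45v²w + 27v²w + 108uv² - 27v³ - 18w³ - 72uw² + 18vw²    [distributive law]
= -24w² - 96uw + 12vw - 48uv + 12v² - 126uw² - 216u²w + 207uvw - 108u²v + 135uv² + 63vw² - 18v²w - 27v³ - 18w³    [combine like terms]

-24w² - 96uw + 12vw - 48uv + 12v² - 126uw² - 216u²w + 207uvw - 108u²v + 135uv² + 63vw² - 18v²w - 27v³ - 18w³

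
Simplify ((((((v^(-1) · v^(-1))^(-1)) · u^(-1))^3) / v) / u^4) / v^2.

u^(-7)v^3

((((((v^(-1) · v^(-1))^(-1)) · u^(-1))^3) / v) / u^4) / v^2
= ((((((v^(-1) · v^(-1))^(-1))^3) · ((u^(-1))^3)) / v) / u^4) / v^2    [power of a product]
= (((((v^(-1) · v^(-1))^(-3)) · ((u^(-1))^3)) / v) / u^4) / v^2    [power of a power]
= ((((((v^(-1))^(-3)) · ((v^(-1))^(-3))) · ((u^(-1))^3)) / v) / u^4) / v^2    [power of a product]
= ((((v^3 · ((v^(-1))^(-3))) · ((u^(-1))^3)) / v) / u^4) / v^2    [power of a power]
= ((((v^3 · v^3) · ((u^(-1))^3)) / v) / u^4) / v^2    [power of a power]
= (((v^6 · ((u^(-1))^3)) / v) / u^4) / v^2    [product of powers]
= (((v^6 · u^(-3)) / v) / u^4) / v^2    [power of a power]
= u^(-7)v^3    [quotient of powers; product of powers]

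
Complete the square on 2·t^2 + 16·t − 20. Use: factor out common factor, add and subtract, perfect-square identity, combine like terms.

2·t^2 + 16·t − 20
= 2(t^2 + 8·t) − 20    [factor out 2 from the t-terms]
= 2(t^2 + 8·t + 16 − 16) − 20    [add and subtract 16 inside the bracket]
= 2(t + 4)^2 − 32 − 20    [perfect-square identity]
= 2(t + 4)^2 − 52    [combine constants]

2(t + 4)^2 − 52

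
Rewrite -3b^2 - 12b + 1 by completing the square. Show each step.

-3(b + 2)^2 + 13

-3b^2 - 12b + 1
= -3(b^2 + 4b) + 1    [factor out -3 from the b-terms]
= -3(b^2 + 4b + 4 - 4) + 1    [add and subtract 4 inside the bracket]
= -3(b + 2)^2 + 12 + 1    [perfect-square identity]
= -3(b + 2)^2 + 13    [combine constants]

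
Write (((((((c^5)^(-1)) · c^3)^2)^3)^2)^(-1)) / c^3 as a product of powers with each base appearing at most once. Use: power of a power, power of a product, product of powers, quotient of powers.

(((((((c^5)^(-1)) · c^3)^2)^3)^2)^(-1)) / c^3
= ((((((c^5)^(-1)) · c^3)^2)^3)^(-2)) / c^3    [power of a power]
= (((((c^5)^(-1)) · c^3)^2)^(-6)) / c^3    [power of a power]
= ((((c^5)^(-1)) · c^3)^(-12)) / c^3    [power of a power]
= ((((c^5)^(-1))^(-12)) · ((c^3)^(-12))) / c^3    [power of a product]
= (((c^5)^12) · ((c^3)^(-12))) / c^3    [power of a power]
= (c^60 · ((c^3)^(-12))) / c^3    [power of a power]
= (c^60 · c^(-36)) / c^3    [power of a power]
= c^24 / c^3    [product of powers]
= c^21    [quotient of powers]

c^21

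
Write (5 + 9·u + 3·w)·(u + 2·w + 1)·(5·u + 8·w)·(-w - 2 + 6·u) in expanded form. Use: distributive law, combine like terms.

638·u^2·w + 10·u^2 + 330·u^3 + 51·u·w^2 - 139·u·w - 200·w^3 - 248·w^2 - 50·u - 80·w + 1017·u^3·w + 270·u^4 + 1011·u^2·w^2 + 90·u·w^3 - 48·w^4

(5 + 9·u + 3·w)·(u + 2·w + 1)·(5·u + 8·w)·(-w - 2 + 6·u)
= (5·u + 10·w + 5 + 9·u^2 + 18·u·w + 9·u + 3·u·w + 6·w^2 + 3·w)·(5·u + 8·w)·(-w - 2 + 6·u)    [distributive law]
= (14·u + 13·w + 5 + 9·u^2 + 21·u·w + 6·w^2)·(5·u + 8·w)·(-w - 2 + 6·u)    [combine like terms]
= (70·u^2 + 112·u·w + 65·u·w + 104·w^2 + 25·u + 40·w + 45·u^3 + 72·u^2·w + 105·u^2·w + 168·u·w^2 + 30·u·w^2 + 48·w^3)·(-w - 2 + 6·u)    [distributive law]
= (70·u^2 + 177·u·w + 104·w^2 + 25·u + 40·w + 45·u^3 + 177·u^2·w + 198·u·w^2 + 48·w^3)·(-w - 2 + 6·u)    [combine like terms]
= -70·u^2·w - 140·u^2 + 420·u^3 - 177·u·w^2 - 354·u·w + 1062·u^2·w - 104·w^3 - 208·w^2 + 624·u·w^2 - 25·u·w - 50·u + 150·u^2 - 40·w^2 - 80·w + 240·u·w - 45·u^3·w - 90·u^3 + 270·u^4 - 177·u^2·w^2 - 354·u^2·w + 1062·u^3·w - 198·u·w^3 - 396·u·w^2 + 1188·u^2·w^2 - 48·w^4 - 96·w^3 + 288·u·w^3    [distributive law]
= 638·u^2·w + 10·u^2 + 330·u^3 + 51·u·w^2 - 139·u·w - 200·w^3 - 248·w^2 - 50·u - 80·w + 1017·u^3·w + 270·u^4 + 1011·u^2·w^2 + 90·u·w^3 - 48·w^4    [combine like terms]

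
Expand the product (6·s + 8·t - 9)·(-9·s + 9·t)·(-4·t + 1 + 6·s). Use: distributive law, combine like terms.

108·s^2·t + 432·s^2 - 324·s^3 + 504·s·t^2 - 828·s·t - 288·t^3 + 396·t^2 + 81·s - 81·t

(6·s + 8·t - 9)·(-9·s + 9·t)·(-4·t + 1 + 6·s)
= (-54·s^2 + 54·s·t - 72·s·t + 72·t^2 + 81·s - 81·t)·(-4·t + 1 + 6·s)    [distributive law]
= (-54·s^2 - 18·s·t + 72·t^2 + 81·s - 81·t)·(-4·t + 1 + 6·s)    [combine like terms]
= 216·s^2·t - 54·s^2 - 324·s^3 + 72·s·t^2 - 18·s·t - 108·s^2·t - 288·t^3 + 72·t^2 + 432·s·t^2 - 324·s·t + 81·s + 486·s^2 + 324·t^2 - 81·t - 486·s·t    [distributive law]
= 108·s^2·t + 432·s^2 - 324·s^3 + 504·s·t^2 - 828·s·t - 288·t^3 + 396·t^2 + 81·s - 81·t    [combine like terms]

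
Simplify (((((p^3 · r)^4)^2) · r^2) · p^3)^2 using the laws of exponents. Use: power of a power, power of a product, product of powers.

(((((p^3 · r)^4)^2) · r^2) · p^3)^2
= (((((p^3 · r)^4)^2) · r^2)^2) · ((p^3)^2)    [power of a product]
= (((((p^3 · r)^4)^2)^2) · ((r^2)^2)) · ((p^3)^2)    [power of a product]
= ((((p^3 · r)^4)^4) · ((r^2)^2)) · ((p^3)^2)    [power of a power]
= (((p^3 · r)^16) · ((r^2)^2)) · ((p^3)^2)    [power of a power]
= ((((p^3)^16) · (r^16)) · ((r^2)^2)) · ((p^3)^2)    [power of a product]
= ((p^48 · (r^16)) · ((r^2)^2)) · ((p^3)^2)    [power of a power]
= ((p^48 · r^16) · r^4) · ((p^3)^2)    [power of a power]
= ((p^48 · r^16) · r^4) · p^6    [power of a power]
= p^54r^20    [product of powers]

p^54r^20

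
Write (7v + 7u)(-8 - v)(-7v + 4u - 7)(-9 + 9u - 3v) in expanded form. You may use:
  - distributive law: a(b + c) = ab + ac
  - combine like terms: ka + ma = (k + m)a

(7v + 7u)(-8 - v)(-7v + 4u - 7)(-9 + 9u - 3v)
= (-56v - 7v^2 - 56u - 7uv)(-7v + 4u - 7)(-9 + 9u - 3v)    [distributive law]
= (392v^2 - 224uv + 392v + 49v^3 - 28uv^2 + 49v^2 + 392uv - 224u^2 + 392u + 49uv^2 - 28u^2v + 49uv)(-9 + 9u - 3v)    [distributive law]
= (441v^2 + 217uv + 392v + 49v^3 + 21uv^2 - 224u^2 + 392u - 28u^2v)(-9 + 9u - 3v)    [combine like terms]
= -3969v^2 + 3969uv^2 - 1323v^3 - 1953uv + 1953u^2v - 651uv^2 - 3528v + 3528uv - 1176v^2 - 441v^3 + 441uv^3 - 147v^4 - 189uv^2 + 189u^2v^2 - 63uv^3 + 2016u^2 - 2016u^3 + 672u^2v - 3528u + 3528u^2 - 1176uv + 252u^2v - 252u^3v + 84u^2v^2    [distributive law]
= -5145v^2 + 3129uv^2 - 1764v^3 + 399uv + 2877u^2v - 3528v + 378uv^3 - 147v^4 + 273u^2v^2 + 5544u^2 - 2016u^3 - 3528u - 252u^3v    [combine like terms]

-5145v^2 + 3129uv^2 - 1764v^3 + 399uv + 2877u^2v - 3528v + 378uv^3 - 147v^4 + 273u^2v^2 + 5544u^2 - 2016u^3 - 3528u - 252u^3v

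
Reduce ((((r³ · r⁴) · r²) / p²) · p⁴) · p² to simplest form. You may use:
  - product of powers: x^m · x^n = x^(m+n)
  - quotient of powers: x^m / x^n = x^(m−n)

((((r³ · r⁴) · r²) / p²) · p⁴) · p²
= (((r⁷ · r²) / p²) · p⁴) · p²    [product of powers]
= ((r⁹ / p²) · p⁴) · p²    [product of powers]
= p⁴r⁹    [quotient of powers; product of powers]

p⁴r⁹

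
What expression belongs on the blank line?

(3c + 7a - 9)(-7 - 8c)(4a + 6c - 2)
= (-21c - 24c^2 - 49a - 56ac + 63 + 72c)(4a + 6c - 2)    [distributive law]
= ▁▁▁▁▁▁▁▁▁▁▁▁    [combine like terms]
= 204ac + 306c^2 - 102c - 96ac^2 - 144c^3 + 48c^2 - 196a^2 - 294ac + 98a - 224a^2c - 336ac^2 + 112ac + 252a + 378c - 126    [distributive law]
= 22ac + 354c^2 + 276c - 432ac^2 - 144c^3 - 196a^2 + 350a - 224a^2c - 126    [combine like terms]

Applying combine like terms to the line above:

(51c - 24c^2 - 49a - 56ac + 63)(4a + 6c - 2)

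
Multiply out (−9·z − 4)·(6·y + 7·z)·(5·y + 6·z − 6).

(−9·z − 4)·(6·y + 7·z)·(5·y + 6·z − 6)
= (−54·y·z − 63·z^2 − 24·y − 28·z)·(5·y + 6·z − 6)    [distributive law]
= −270·y^2·z − 324·y·z^2 + 324·y·z − 315·y·z^2 − 378·z^3 + 378·z^2 − 120·y^2 − 144·y·z + 144·y − 140·y·z − 168·z^2 + 168·z    [distributive law]
= −270·y^2·z − 639·y·z^2 + 40·y·z − 378·z^3 + 210·z^2 − 120·y^2 + 144·y + 168·z    [combine like terms]

−270·y^2·z − 639·y·z^2 + 40·y·z − 378·z^3 + 210·z^2 − 120·y^2 + 144·y + 168·z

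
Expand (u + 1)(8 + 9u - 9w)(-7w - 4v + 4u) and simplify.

(u + 1)(8 + 9u - 9w)(-7w - 4v + 4u)
= (8u + 9u^2 - 9uw + 8 + 9u - 9w)(-7w - 4v + 4u)    [distributive law]
= (17u + 9u^2 - 9uw + 8 - 9w)(-7w - 4v + 4u)    [combine like terms]
= -119uw - 68uv + 68u^2 - 63u^2w - 36u^2v + 36u^3 + 63uw^2 + 36uvw - 36u^2w - 56w - 32v + 32u + 63w^2 + 36vw - 36uw    [distributive law]
= -155uw - 68uv + 68u^2 - 99u^2w - 36u^2v + 36u^3 + 63uw^2 + 36uvw - 56w - 32v + 32u + 63w^2 + 36vw    [combine like terms]

-155uw - 68uv + 68u^2 - 99u^2w - 36u^2v + 36u^3 + 63uw^2 + 36uvw - 56w - 32v + 32u + 63w^2 + 36vw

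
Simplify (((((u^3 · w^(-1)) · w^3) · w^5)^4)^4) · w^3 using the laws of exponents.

(((((u^3 · w^(-1)) · w^3) · w^5)^4)^4) · w^3
= ((((u^3 · w^(-1)) · w^3) · w^5)^16) · w^3    [power of a power]
= ((((u^3 · w^(-1)) · w^3)^16) · ((w^5)^16)) · w^3    [power of a product]
= ((((u^3 · w^(-1))^16) · ((w^3)^16)) · ((w^5)^16)) · w^3    [power of a product]
= (((((u^3)^16) · ((w^(-1))^16)) · ((w^3)^16)) · ((w^5)^16)) · w^3    [power of a product]
= (((u^48 · ((w^(-1))^16)) · ((w^3)^16)) · ((w^5)^16)) · w^3    [power of a power]
= (((u^48 · w^(-16)) · ((w^3)^16)) · ((w^5)^16)) · w^3    [power of a power]
= (((u^48 · w^(-16)) · w^48) · ((w^5)^16)) · w^3    [power of a power]
= (((u^48 · w^(-16)) · w^48) · w^80) · w^3    [power of a power]
= u^48w^115    [product of powers]

u^48w^115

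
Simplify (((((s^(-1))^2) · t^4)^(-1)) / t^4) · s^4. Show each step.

s^6t^(-8)

(((((s^(-1))^2) · t^4)^(-1)) / t^4) · s^4
= (((((s^(-1))^2)^(-1)) · ((t^4)^(-1))) / t^4) · s^4    [power of a product]
= ((((s^(-1))^(-2)) · ((t^4)^(-1))) / t^4) · s^4    [power of a power]
= ((s^2 · ((t^4)^(-1))) / t^4) · s^4    [power of a power]
= ((s^2 · t^(-4)) / t^4) · s^4    [power of a power]
= s^6t^(-8)    [quotient of powers; product of powers]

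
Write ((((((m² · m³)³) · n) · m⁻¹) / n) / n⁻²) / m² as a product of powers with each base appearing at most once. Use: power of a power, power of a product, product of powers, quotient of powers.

((((((m² · m³)³) · n) · m⁻¹) / n) / n⁻²) / m²
= (((((((m²)³) · ((m³)³)) · n) · m⁻¹) / n) / n⁻²) / m²    [power of a product]
= (((((m⁶ · ((m³)³)) · n) · m⁻¹) / n) / n⁻²) / m²    [power of a power]
= (((((m⁶ · m⁹) · n) · m⁻¹) / n) / n⁻²) / m²    [power of a power]
= ((((m¹⁵ · n) · m⁻¹) / n) / n⁻²) / m²    [product of powers]
= m¹²n²    [quotient of powers; product of powers]

m¹²n²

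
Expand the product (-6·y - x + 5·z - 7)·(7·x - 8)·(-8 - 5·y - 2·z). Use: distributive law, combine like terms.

541·x·y + 210·x·y^2 - 91·x·y·z - 664·y - 240·y^2 + 104·y·z + 56·x^2 + 35·x^2·y + 14·x^2·z + 328·x - 198·x·z - 70·x·z^2 + 208·z + 80·z^2 - 448

(-6·y - x + 5·z - 7)·(7·x - 8)·(-8 - 5·y - 2·z)
= (-42·x·y + 48·y - 7·x^2 + 8·x + 35·x·z - 40·z - 49·x + 56)·(-8 - 5·y - 2·z)    [distributive law]
= (-42·x·y + 48·y - 7·x^2 - 41·x + 35·x·z - 40·z + 56)·(-8 - 5·y - 2·z)    [combine like terms]
= 336·x·y + 210·x·y^2 + 84·x·y·z - 384·y - 240·y^2 - 96·y·z + 56·x^2 + 35·x^2·y + 14·x^2·z + 328·x + 205·x·y + 82·x·z - 280·x·z - 175·x·y·z - 70·x·z^2 + 320·z + 200·y·z + 80·z^2 - 448 - 280·y - 112·z    [distributive law]
= 541·x·y + 210·x·y^2 - 91·x·y·z - 664·y - 240·y^2 + 104·y·z + 56·x^2 + 35·x^2·y + 14·x^2·z + 328·x - 198·x·z - 70·x·z^2 + 208·z + 80·z^2 - 448    [combine like terms]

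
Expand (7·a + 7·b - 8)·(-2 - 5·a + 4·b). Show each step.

26·a - 35·a^2 - 7·a·b - 46·b + 28·b^2 + 16

(7·a + 7·b - 8)·(-2 - 5·a + 4·b)
= -14·a - 35·a^2 + 28·a·b - 14·b - 35·a·b + 28·b^2 + 16 + 40·a - 32·b    [distributive law]
= 26·a - 35·a^2 - 7·a·b - 46·b + 28·b^2 + 16    [combine like terms]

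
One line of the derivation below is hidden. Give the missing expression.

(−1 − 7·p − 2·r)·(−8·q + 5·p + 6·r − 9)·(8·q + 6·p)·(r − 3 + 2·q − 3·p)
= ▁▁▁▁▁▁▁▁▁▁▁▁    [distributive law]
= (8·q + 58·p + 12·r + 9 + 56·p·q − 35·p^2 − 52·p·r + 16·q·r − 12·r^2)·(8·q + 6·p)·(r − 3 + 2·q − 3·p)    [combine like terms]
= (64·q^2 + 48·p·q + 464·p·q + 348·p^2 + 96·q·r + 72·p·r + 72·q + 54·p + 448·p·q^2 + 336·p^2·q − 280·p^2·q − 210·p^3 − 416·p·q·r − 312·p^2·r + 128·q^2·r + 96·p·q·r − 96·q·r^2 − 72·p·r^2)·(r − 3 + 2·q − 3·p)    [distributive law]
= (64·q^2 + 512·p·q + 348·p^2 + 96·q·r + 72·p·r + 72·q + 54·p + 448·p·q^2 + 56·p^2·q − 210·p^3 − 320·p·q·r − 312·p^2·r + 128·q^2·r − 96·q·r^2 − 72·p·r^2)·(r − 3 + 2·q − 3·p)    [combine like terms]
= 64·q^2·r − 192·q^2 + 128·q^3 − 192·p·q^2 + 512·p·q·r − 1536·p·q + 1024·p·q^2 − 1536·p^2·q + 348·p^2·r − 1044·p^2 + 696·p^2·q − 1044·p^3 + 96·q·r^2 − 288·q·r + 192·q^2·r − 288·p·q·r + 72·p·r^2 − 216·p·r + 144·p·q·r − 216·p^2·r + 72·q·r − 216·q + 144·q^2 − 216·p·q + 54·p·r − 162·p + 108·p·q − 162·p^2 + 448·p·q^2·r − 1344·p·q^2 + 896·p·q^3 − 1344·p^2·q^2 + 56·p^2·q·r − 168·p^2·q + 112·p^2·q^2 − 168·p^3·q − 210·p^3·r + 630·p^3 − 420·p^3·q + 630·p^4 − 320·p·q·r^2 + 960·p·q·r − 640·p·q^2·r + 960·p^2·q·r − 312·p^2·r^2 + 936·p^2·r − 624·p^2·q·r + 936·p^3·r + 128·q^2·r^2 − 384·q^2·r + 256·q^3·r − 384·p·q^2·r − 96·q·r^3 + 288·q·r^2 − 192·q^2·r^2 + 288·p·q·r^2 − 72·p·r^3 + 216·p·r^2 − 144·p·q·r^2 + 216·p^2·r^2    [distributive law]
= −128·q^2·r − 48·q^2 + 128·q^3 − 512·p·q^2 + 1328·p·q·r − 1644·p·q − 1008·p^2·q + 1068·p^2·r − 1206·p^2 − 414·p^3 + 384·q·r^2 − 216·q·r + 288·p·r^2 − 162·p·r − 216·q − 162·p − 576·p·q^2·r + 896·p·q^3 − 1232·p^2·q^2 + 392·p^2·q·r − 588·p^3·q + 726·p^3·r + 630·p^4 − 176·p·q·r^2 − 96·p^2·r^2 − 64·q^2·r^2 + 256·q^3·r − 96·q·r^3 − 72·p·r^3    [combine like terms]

After distributive law, the bracketed line is:

(8·q − 5·p − 6·r + 9 + 56·p·q − 35·p^2 − 42·p·r + 63·p + 16·q·r − 10·p·r − 12·r^2 + 18·r)·(8·q + 6·p)·(r − 3 + 2·q − 3·p)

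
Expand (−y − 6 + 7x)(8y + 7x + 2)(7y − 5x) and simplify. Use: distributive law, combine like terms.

(−y − 6 + 7x)(8y + 7x + 2)(7y − 5x)
= (−8y² − 7xy − 2y − 48y − 42x − 12 + 56xy + 49x² + 14x)(7y − 5x)    [distributive law]
= (−8y² + 49xy − 50y − 28x − 12 + 49x²)(7y − 5x)    [combine like terms]
= −56y³ + 40xy² + 343xy² − 245x²y − 350y² + 250xy − 196xy + 140x² − 84y + 60x + 343x²y − 245x³    [distributive law]
= −56y³ + 383xy² + 98x²y − 350y² + 54xy + 140x² − 84y + 60x − 245x³    [combine like terms]

−56y³ + 383xy² + 98x²y − 350y² + 54xy + 140x² − 84y + 60x − 245x³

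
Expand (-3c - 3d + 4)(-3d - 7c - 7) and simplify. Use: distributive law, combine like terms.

30cd + 21c^2 - 7c + 9d^2 + 9d - 28

(-3c - 3d + 4)(-3d - 7c - 7)
= 9cd + 21c^2 + 21c + 9d^2 + 21cd + 21d - 12d - 28c - 28    [distributive law]
= 30cd + 21c^2 - 7c + 9d^2 + 9d - 28    [combine like terms]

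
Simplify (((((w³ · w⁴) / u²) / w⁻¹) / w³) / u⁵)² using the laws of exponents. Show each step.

u⁻¹⁴·w¹⁰

(((((w³ · w⁴) / u²) / w⁻¹) / w³) / u⁵)²
= (((((w³ · w⁴) / u²) / w⁻¹) / w³)²) / ((u⁵)²)    [power of a quotient]
= (((((w³ · w⁴) / u²) / w⁻¹)²) / ((w³)²)) / ((u⁵)²)    [power of a quotient]
= (((((w³ · w⁴) / u²)²) / ((w⁻¹)²)) / ((w³)²)) / ((u⁵)²)    [power of a quotient]
= (((((w³ · w⁴)²) / ((u²)²)) / ((w⁻¹)²)) / ((w³)²)) / ((u⁵)²)    [power of a quotient]
= ((((((w³)²) · ((w⁴)²)) / ((u²)²)) / ((w⁻¹)²)) / ((w³)²)) / ((u⁵)²)    [power of a product]
= ((((w⁶ · ((w⁴)²)) / ((u²)²)) / ((w⁻¹)²)) / ((w³)²)) / ((u⁵)²)    [power of a power]
= ((((w⁶ · w⁸) / ((u²)²)) / ((w⁻¹)²)) / ((w³)²)) / ((u⁵)²)    [power of a power]
= (((w¹⁴ / ((u²)²)) / ((w⁻¹)²)) / ((w³)²)) / ((u⁵)²)    [product of powers]
= (((w¹⁴ / u⁴) / ((w⁻¹)²)) / ((w³)²)) / ((u⁵)²)    [power of a power]
= (((w¹⁴ / u⁴) / w⁻²) / ((w³)²)) / ((u⁵)²)    [power of a power]
= (((w¹⁴ / u⁴) / w⁻²) / w⁶) / ((u⁵)²)    [power of a power]
= (((w¹⁴ / u⁴) / w⁻²) / w⁶) / u¹⁰    [power of a power]
= u⁻¹⁴·w¹⁰    [quotient of powers; product of powers]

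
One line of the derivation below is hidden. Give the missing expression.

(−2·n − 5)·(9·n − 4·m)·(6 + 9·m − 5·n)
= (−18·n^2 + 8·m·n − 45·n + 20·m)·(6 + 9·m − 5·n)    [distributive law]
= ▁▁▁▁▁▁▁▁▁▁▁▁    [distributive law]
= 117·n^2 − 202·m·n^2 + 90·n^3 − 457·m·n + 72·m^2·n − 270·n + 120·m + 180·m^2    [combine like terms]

After distributive law, the bracketed line is:

−108·n^2 − 162·m·n^2 + 90·n^3 + 48·m·n + 72·m^2·n − 40·m·n^2 − 270·n − 405·m·n + 225·n^2 + 120·m + 180·m^2 − 100·m·n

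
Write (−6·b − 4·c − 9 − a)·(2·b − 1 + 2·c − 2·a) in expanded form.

−12·b² − 12·b − 20·b·c + 10·a·b − 14·c − 8·c² + 6·a·c + 9 + 19·a + 2·a²

(−6·b − 4·c − 9 − a)·(2·b − 1 + 2·c − 2·a)
= −12·b² + 6·b − 12·b·c + 12·a·b − 8·b·c + 4·c − 8·c² + 8·a·c − 18·b + 9 − 18·c + 18·a − 2·a·b + a − 2·a·c + 2·a²    [distributive law]
= −12·b² − 12·b − 20·b·c + 10·a·b − 14·c − 8·c² + 6·a·c + 9 + 19·a + 2·a²    [combine like terms]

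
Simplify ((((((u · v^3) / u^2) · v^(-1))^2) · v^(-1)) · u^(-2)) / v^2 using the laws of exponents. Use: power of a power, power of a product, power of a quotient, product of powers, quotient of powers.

((((((u · v^3) / u^2) · v^(-1))^2) · v^(-1)) · u^(-2)) / v^2
= ((((((u · v^3) / u^2)^2) · ((v^(-1))^2)) · v^(-1)) · u^(-2)) / v^2    [power of a product]
= ((((((u · v^3)^2) / ((u^2)^2)) · ((v^(-1))^2)) · v^(-1)) · u^(-2)) / v^2    [power of a quotient]
= ((((((u^2) · ((v^3)^2)) / ((u^2)^2)) · ((v^(-1))^2)) · v^(-1)) · u^(-2)) / v^2    [power of a product]
= (((((u^2 · v^6) / ((u^2)^2)) · ((v^(-1))^2)) · v^(-1)) · u^(-2)) / v^2    [power of a power]
= (((((u^2 · v^6) / u^4) · ((v^(-1))^2)) · v^(-1)) · u^(-2)) / v^2    [power of a power]
= (((((u^2 · v^6) / u^4) · v^(-2)) · v^(-1)) · u^(-2)) / v^2    [power of a power]
= u^(-4)v    [quotient of powers; product of powers]

u^(-4)v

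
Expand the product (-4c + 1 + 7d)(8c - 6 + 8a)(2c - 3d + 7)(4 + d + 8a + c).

-416c^3 + 144c^3d - 576ac^3 - 64c^4 + 884c^2d + 40c^2d^2 + 1808ac^2d - 428c^2 - 1744ac^2 + 784cd - 334cd^2 + 2688acd + 806c + 920ac - 512a^2c^2 - 1304acd^2 + 1664a^2cd - 1664a^2c - 1146d + 228d^2 - 680ad - 168 - 112a + 704ad^2 + 2944a^2d + 448a^2 - 168cd^3 + 126d^3 - 168ad^3 - 1344a^2d^2

(-4c + 1 + 7d)(8c - 6 + 8a)(2c - 3d + 7)(4 + d + 8a + c)
= (-32c^2 + 24c - 32ac + 8c - 6 + 8a + 56cd - 42d + 56ad)(2c - 3d + 7)(4 + d + 8a + c)    [distributive law]
= (-32c^2 + 32c - 32ac - 6 + 8a + 56cd - 42d + 56ad)(2c - 3d + 7)(4 + d + 8a + c)    [combine like terms]
= (-64c^3 + 96c^2d - 224c^2 + 64c^2 - 96cd + 224c - 64ac^2 + 96acd - 224ac - 12c + 18d - 42 + 16ac - 24ad + 56a + 112c^2d - 168cd^2 + 392cd - 84cd + 126d^2 - 294d + 112acd - 168ad^2 + 392ad)(4 + d + 8a + c)    [distributive law]
= (-64c^3 + 208c^2d - 160c^2 + 212cd + 212c - 64ac^2 + 208acd - 208ac - 276d - 42 + 368ad + 56a - 168cd^2 + 126d^2 - 168ad^2)(4 + d + 8a + c)    [combine like terms]
= -256c^3 - 64c^3d - 512ac^3 - 64c^4 + 832c^2d + 208c^2d^2 + 1664ac^2d + 208c^3d - 640c^2 - 160c^2d - 1280ac^2 - 160c^3 + 848cd + 212cd^2 + 1696acd + 212c^2d + 848c + 212cd + 1696ac + 212c^2 - 256ac^2 - 64ac^2d - 512a^2c^2 - 64ac^3 + 832acd + 208acd^2 + 1664a^2cd + 208ac^2d - 832ac - 208acd - 1664a^2c - 208ac^2 - 1104d - 276d^2 - 2208ad - 276cd - 168 - 42d - 336a - 42c + 1472ad + 368ad^2 + 2944a^2d + 368acd + 224a + 56ad + 448a^2 + 56ac - 672cd^2 - 168cd^3 - 1344acd^2 - 168c^2d^2 + 504d^2 + 126d^3 + 1008ad^2 + 126cd^2 - 672ad^2 - 168ad^3 - 1344a^2d^2 - 168acd^2    [distributive law]
= -416c^3 + 144c^3d - 576ac^3 - 64c^4 + 884c^2d + 40c^2d^2 + 1808ac^2d - 428c^2 - 1744ac^2 + 784cd - 334cd^2 + 2688acd + 806c + 920ac - 512a^2c^2 - 1304acd^2 + 1664a^2cd - 1664a^2c - 1146d + 228d^2 - 680ad - 168 - 112a + 704ad^2 + 2944a^2d + 448a^2 - 168cd^3 + 126d^3 - 168ad^3 - 1344a^2d^2    [combine like terms]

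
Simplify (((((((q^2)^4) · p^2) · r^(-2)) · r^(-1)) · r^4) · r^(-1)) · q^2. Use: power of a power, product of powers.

(((((((q^2)^4) · p^2) · r^(-2)) · r^(-1)) · r^4) · r^(-1)) · q^2
= (((((q^8 · p^2) · r^(-2)) · r^(-1)) · r^4) · r^(-1)) · q^2    [power of a power]
= p^2q^10    [product of powers]

p^2q^10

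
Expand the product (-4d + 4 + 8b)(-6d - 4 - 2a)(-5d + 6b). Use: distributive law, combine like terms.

-120d³ + 384bd² + 40d² + 112bd - 40ad² + 128abd + 80d - 96b + 40ad - 48ab - 288b²d - 192b² - 96ab²

(-4d + 4 + 8b)(-6d - 4 - 2a)(-5d + 6b)
= (24d² + 16d + 8ad - 24d - 16 - 8a - 48bd - 32b - 16ab)(-5d + 6b)    [distributive law]
= (24d² - 8d + 8ad - 16 - 8a - 48bd - 32b - 16ab)(-5d + 6b)    [combine like terms]
= -120d³ + 144bd² + 40d² - 48bd - 40ad² + 48abd + 80d - 96b + 40ad - 48ab + 240bd² - 288b²d + 160bd - 192b² + 80abd - 96ab²    [distributive law]
= -120d³ + 384bd² + 40d² + 112bd - 40ad² + 128abd + 80d - 96b + 40ad - 48ab - 288b²d - 192b² - 96ab²    [combine like terms]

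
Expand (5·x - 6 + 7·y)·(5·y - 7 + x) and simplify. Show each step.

(5·x - 6 + 7·y)·(5·y - 7 + x)
= 25·x·y - 35·x + 5·x^2 - 30·y + 42 - 6·x + 35·y^2 - 49·y + 7·x·y    [distributive law]
= 32·x·y - 41·x + 5·x^2 - 79·y + 42 + 35·y^2    [combine like terms]

32·x·y - 41·x + 5·x^2 - 79·y + 42 + 35·y^2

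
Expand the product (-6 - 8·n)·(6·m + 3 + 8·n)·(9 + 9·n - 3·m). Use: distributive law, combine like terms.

-270·m - 540·m·n + 108·m² - 162 - 810·n - 1224·n² - 240·m·n² + 144·m²·n - 576·n³

(-6 - 8·n)·(6·m + 3 + 8·n)·(9 + 9·n - 3·m)
= (-36·m - 18 - 48·n - 48·m·n - 24·n - 64·n²)·(9 + 9·n - 3·m)    [distributive law]
= (-36·m - 18 - 72·n - 48·m·n - 64·n²)·(9 + 9·n - 3·m)    [combine like terms]
= -324·m - 324·m·n + 108·m² - 162 - 162·n + 54·m - 648·n - 648·n² + 216·m·n - 432·m·n - 432·m·n² + 144·m²·n - 576·n² - 576·n³ + 192·m·n²    [distributive law]
= -270·m - 540·m·n + 108·m² - 162 - 810·n - 1224·n² - 240·m·n² + 144·m²·n - 576·n³    [combine like terms]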